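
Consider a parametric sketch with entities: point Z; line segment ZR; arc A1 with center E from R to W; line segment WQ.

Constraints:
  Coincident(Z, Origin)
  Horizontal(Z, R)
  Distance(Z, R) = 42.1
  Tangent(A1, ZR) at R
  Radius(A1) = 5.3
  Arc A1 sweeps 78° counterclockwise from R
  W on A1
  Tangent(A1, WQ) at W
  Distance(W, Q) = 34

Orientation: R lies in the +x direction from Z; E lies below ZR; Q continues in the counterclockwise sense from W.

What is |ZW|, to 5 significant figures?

37.154

Since A1 is tangent to ZR there, ER ⟂ ZR, so E = R + (0, -5.3) = (42.100, -5.3000). On A1, R sits at bearing 90° from E; a 78° counterclockwise sweep puts W at bearing 168°, so W = E + 5.3·(cos 168°, sin 168°) = (36.916, -4.1981). Then |ZW| = |W − Z| = 37.154.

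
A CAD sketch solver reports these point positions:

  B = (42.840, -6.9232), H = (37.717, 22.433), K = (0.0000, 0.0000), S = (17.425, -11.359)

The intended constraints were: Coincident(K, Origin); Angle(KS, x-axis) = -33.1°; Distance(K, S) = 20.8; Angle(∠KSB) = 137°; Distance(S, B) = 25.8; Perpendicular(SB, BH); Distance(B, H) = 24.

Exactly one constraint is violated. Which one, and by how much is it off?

Distance(B, H) = 24 — off by 5.80.

K = (0.00, 0.00) ✓; KS at -33.10° ✓; |KS| = 20.80 ✓; ∠KSB = 137.0° ✓; |SB| = 25.80 ✓; ∠(SB, BH) = 90.00° ✓; |BH| = 29.80 ✗.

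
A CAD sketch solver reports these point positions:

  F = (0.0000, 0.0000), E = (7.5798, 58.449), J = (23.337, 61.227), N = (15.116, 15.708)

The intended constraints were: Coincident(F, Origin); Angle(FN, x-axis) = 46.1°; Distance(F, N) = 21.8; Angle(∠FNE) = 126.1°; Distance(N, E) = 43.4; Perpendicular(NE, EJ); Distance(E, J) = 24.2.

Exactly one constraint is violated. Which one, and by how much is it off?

Distance(E, J) = 24.2 — off by 8.20.

F = (0.00, 0.00) ✓; FN at 46.10° ✓; |FN| = 21.80 ✓; ∠FNE = 126.1° ✓; |NE| = 43.40 ✓; ∠(NE, EJ) = 90.00° ✓; |EJ| = 16.00 ✗.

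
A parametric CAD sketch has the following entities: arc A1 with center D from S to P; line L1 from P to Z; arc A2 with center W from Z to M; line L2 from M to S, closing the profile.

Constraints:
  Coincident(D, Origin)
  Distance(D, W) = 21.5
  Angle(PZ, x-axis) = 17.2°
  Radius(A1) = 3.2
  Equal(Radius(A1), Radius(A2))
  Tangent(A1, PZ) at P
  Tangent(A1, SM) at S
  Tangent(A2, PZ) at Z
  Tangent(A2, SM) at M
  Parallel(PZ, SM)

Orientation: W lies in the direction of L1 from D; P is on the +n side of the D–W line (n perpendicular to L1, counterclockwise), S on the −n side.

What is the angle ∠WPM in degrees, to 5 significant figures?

8.1113°

Tangency of A1 to both parallel lines with radius 3.2 puts P and S at D ± 3.2·n: P = (-0.94627, 3.0569), S = (0.94627, -3.0569). Equal radii place Z and M the same way about W: Z = W + 3.2·n = (19.592, 9.4146), M = W − 3.2·n = (21.485, 3.3008). Then cos ∠WPM = PW·PM / (|PW||PM|), giving 8.1113°.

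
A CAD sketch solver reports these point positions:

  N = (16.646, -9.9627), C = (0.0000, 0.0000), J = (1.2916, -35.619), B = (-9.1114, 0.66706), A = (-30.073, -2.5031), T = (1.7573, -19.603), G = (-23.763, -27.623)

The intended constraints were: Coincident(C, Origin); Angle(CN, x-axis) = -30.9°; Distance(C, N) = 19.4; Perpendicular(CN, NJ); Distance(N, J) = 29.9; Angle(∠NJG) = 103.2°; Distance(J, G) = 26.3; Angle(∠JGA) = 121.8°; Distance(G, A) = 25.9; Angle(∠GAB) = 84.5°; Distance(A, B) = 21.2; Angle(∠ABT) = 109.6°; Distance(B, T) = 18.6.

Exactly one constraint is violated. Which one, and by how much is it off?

Distance(B, T) = 18.6 — off by 4.40.

C = (0.00, 0.00) ✓; CN at -30.90° ✓; |CN| = 19.40 ✓; ∠(CN, NJ) = 90.00° ✓; |NJ| = 29.90 ✓; ∠NJG = 103.2° ✓; |JG| = 26.30 ✓; ∠JGA = 121.8° ✓; |GA| = 25.90 ✓; ∠GAB = 84.50° ✓; |AB| = 21.20 ✓; ∠ABT = 109.6° ✓; |BT| = 23.00 ✗.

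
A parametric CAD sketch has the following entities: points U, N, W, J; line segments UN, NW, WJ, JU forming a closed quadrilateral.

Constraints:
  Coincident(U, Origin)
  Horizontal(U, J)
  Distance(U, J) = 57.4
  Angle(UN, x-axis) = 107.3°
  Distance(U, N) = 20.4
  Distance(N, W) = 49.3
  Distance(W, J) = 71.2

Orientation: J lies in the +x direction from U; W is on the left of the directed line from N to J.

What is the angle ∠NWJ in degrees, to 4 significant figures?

63.86°

Checks: |NW| = 49.30 ✓; |WJ| = 71.20 ✓.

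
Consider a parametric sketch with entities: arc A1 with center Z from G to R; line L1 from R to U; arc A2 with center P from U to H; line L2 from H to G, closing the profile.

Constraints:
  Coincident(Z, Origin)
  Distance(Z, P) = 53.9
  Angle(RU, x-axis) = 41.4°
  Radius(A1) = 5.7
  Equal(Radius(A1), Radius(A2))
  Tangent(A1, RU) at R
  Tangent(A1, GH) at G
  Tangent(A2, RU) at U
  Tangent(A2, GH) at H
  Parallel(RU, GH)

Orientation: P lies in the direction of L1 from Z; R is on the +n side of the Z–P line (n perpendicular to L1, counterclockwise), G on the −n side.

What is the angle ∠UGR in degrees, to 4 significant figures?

78.06°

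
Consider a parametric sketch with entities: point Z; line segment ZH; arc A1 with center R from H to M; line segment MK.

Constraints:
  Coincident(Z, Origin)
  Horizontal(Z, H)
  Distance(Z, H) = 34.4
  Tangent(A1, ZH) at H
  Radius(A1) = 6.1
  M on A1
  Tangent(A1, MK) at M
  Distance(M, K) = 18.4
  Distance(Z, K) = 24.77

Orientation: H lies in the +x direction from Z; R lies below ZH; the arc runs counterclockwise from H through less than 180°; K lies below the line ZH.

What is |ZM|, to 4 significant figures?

29.70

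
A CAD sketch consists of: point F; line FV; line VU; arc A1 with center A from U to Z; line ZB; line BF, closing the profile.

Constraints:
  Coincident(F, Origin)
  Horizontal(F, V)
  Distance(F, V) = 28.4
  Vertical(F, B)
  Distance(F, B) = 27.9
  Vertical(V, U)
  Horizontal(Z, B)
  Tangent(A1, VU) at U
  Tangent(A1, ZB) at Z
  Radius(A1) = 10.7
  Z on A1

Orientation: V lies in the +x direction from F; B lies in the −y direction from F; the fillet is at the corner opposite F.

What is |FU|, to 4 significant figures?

33.20

F is at the origin; FV is horizontal with |FV| = 28.4 and V on the +x side, so V = (28.40, 0.000). FB is vertical with |FB| = 27.9 and B on the −y side, so B = (0.000, -27.90). The virtual corner opposite F is at (28.40, -27.90). A1 meets VU tangentially, so AU is at right angles to VU and the tangent condition forces AZ to be normal to ZB, with radius 10.7, so the center A sits 10.7 in from both sides at A = (17.70, -17.20). That places the tangent points at U = (28.40, -17.20) on VU and Z = (17.70, -27.90) on ZB. Then |FU| = |U − F| = 33.20.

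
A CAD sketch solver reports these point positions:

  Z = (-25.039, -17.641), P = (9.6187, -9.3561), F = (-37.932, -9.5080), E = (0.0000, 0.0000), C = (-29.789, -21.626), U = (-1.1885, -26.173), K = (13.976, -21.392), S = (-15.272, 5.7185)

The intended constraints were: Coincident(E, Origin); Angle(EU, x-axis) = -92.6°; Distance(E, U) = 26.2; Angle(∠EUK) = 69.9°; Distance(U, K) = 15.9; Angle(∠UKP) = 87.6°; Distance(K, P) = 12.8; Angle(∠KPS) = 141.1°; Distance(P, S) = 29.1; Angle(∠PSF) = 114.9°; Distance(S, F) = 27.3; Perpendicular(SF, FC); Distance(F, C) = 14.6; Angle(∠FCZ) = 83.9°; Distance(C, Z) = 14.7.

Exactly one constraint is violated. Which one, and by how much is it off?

Distance(C, Z) = 14.7 — off by 8.50.

E = (0.00, 0.00) ✓; EU at -92.60° ✓; |EU| = 26.20 ✓; ∠EUK = 69.90° ✓; |UK| = 15.90 ✓; ∠UKP = 87.60° ✓; |KP| = 12.80 ✓; ∠KPS = 141.1° ✓; |PS| = 29.10 ✓; ∠PSF = 114.9° ✓; |SF| = 27.30 ✓; ∠(SF, FC) = 90.00° ✓; |FC| = 14.60 ✓; ∠FCZ = 83.91° ✓; |CZ| = 6.200 ✗.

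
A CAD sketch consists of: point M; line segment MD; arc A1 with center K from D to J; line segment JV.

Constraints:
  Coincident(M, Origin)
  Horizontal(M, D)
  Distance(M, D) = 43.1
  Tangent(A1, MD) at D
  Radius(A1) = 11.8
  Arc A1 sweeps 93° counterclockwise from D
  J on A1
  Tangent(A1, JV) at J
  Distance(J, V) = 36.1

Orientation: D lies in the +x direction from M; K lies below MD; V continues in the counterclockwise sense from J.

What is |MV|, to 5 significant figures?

58.752

M is at the origin; M and D share the same y with |MD| = 43.1 and D on the +x side, so D = (43.100, 0.0000). Since A1 is tangent to MD there, KD ⟂ MD, so K = D + (0, -11.8) = (43.100, -11.800). On A1, D sits at bearing 90° from K; a 93° counterclockwise sweep puts J at bearing 183°, so J = K + 11.8·(cos 183°, sin 183°) = (31.316, -12.418). The tangent condition forces KJ to be normal to JV, so JV runs along (−sin 183°, cos 183°); with |JV| = 36.1, V = (33.205, -48.468). Then |MV| = |V − M| = 58.752.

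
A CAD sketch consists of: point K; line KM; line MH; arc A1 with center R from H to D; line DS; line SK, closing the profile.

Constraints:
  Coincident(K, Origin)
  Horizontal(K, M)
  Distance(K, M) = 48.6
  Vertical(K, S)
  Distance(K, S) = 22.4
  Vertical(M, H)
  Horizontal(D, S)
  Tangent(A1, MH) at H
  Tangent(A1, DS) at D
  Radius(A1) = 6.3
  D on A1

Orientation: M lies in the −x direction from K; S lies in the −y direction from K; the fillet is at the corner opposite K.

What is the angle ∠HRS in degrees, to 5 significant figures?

171.53°

K is at the origin; K and M share the same y with |KM| = 48.6 and M on the −x side, so M = (-48.600, 0.0000). K and S share the same x with |KS| = 22.4 and S on the −y side, so S = (0.0000, -22.400). The virtual corner opposite K is at (-48.600, -22.400). The tangent condition forces RH to be normal to MH and tangency of A1 to DS means the radius RD is perpendicular to DS, with radius 6.3, so the center R sits 6.3 in from both sides at R = (-42.300, -16.100). That places the tangent points at H = (-48.600, -16.100) on MH and D = (-42.300, -22.400) on DS. Then cos ∠HRS = RH·RS / (|RH||RS|), giving 171.53°.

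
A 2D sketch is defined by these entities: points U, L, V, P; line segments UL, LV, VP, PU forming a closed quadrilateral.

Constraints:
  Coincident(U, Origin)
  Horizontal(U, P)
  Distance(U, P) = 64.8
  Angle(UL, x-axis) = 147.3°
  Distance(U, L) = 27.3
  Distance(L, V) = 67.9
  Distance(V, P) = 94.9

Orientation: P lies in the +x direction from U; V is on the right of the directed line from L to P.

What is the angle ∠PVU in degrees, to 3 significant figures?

41.2°

Checks: |LV| = 67.90 ✓; |VP| = 94.90 ✓.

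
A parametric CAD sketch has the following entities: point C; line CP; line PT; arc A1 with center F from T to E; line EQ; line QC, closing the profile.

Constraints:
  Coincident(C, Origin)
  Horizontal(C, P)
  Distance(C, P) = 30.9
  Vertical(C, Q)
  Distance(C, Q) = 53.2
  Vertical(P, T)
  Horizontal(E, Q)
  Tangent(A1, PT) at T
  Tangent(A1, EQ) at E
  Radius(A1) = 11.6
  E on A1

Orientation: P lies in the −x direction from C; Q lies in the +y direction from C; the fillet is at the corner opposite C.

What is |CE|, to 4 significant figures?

56.59

C is at the origin; C and P share the same y with |CP| = 30.9 and P on the −x side, so P = (-30.90, 0.000). CQ is vertical with |CQ| = 53.2 and Q on the +y side, so Q = (0.000, 53.20). The virtual corner opposite C is at (-30.90, 53.20). A1 meets PT tangentially, so FT is at right angles to PT and A1 meets EQ tangentially, so FE is at right angles to EQ, with radius 11.6, so the center F sits 11.6 in from both sides at F = (-19.30, 41.60). That places the tangent points at T = (-30.90, 41.60) on PT and E = (-19.30, 53.20) on EQ. Then |CE| = |E − C| = 56.59.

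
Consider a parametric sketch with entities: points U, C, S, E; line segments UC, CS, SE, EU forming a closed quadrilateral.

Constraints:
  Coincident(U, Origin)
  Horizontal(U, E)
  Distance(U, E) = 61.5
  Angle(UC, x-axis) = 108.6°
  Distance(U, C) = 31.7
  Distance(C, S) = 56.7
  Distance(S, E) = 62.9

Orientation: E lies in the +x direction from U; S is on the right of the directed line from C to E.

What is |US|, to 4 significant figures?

25.22

Checks: |CS| = 56.70 ✓; |SE| = 62.90 ✓.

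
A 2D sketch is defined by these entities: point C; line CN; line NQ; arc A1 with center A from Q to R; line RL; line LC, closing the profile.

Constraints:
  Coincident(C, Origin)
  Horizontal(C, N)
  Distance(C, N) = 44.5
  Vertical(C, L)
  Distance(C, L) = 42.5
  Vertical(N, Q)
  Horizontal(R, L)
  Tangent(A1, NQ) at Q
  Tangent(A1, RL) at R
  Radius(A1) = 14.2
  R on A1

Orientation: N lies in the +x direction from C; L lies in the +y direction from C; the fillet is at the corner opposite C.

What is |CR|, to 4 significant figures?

52.20

C is at the origin; C and N share the same y with |CN| = 44.5 and N on the +x side, so N = (44.50, 0.000). C and L share the same x with |CL| = 42.5 and L on the +y side, so L = (0.000, 42.50). The virtual corner opposite C is at (44.50, 42.50). Since A1 is tangent to NQ there, AQ ⟂ NQ and tangency of A1 to RL means the radius AR is perpendicular to RL, with radius 14.2, so the center A sits 14.2 in from both sides at A = (30.30, 28.30). That places the tangent points at Q = (44.50, 28.30) on NQ and R = (30.30, 42.50) on RL. Then |CR| = |R − C| = 52.20.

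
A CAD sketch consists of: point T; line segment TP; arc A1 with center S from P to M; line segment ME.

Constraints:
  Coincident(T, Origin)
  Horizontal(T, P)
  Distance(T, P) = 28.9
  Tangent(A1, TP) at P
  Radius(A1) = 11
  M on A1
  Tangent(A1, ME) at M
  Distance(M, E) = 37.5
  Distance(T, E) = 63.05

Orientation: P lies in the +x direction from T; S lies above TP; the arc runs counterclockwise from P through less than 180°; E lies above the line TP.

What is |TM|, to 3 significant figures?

41.3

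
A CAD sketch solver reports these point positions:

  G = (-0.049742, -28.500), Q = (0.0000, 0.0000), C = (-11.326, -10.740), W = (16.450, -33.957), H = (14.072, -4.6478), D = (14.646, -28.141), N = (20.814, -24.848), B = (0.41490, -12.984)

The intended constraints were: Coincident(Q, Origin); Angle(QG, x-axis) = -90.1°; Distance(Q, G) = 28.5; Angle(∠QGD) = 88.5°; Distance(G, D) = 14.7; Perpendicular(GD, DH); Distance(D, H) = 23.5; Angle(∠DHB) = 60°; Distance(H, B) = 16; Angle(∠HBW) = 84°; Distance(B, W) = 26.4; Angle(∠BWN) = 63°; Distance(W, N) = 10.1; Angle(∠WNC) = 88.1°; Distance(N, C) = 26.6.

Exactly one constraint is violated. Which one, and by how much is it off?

Distance(N, C) = 26.6 — off by 8.50.

Q = (0.00, 0.00) ✓; QG at -90.10° ✓; |QG| = 28.50 ✓; ∠QGD = 88.50° ✓; |GD| = 14.70 ✓; ∠(GD, DH) = 90.00° ✓; |DH| = 23.50 ✓; ∠DHB = 60.00° ✓; |HB| = 16.00 ✓; ∠HBW = 84.00° ✓; |BW| = 26.40 ✓; ∠BWN = 63.00° ✓; |WN| = 10.10 ✓; ∠WNC = 88.10° ✓; |NC| = 35.10 ✗.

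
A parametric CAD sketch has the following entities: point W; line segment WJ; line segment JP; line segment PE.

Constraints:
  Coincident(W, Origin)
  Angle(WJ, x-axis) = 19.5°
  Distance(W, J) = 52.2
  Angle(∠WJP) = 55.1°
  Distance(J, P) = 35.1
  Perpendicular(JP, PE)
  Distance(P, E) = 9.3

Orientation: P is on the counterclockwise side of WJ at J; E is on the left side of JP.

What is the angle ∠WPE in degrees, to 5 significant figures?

6.9701°

W is at the origin; WJ runs at 19.5° with length 52.2, so J = 52.2·(cos 19.5°, sin 19.5°) = (49.206, 17.425). ∠WJP = 55.1°, so JP runs at 19.5° + (180° − 55.1°) = 144.40° from the x-axis; with |JP| = 35.1, P = J + 35.1·(cos 144.40°, sin 144.40°) = (20.666, 37.857). The perpendicularity gives PE at right angles to JP; with |PE| = 9.3 on the left of JP, E = P + 9.3·(-0.58212, -0.81310) = (15.252, 30.295). Then cos ∠WPE = PW·PE / (|PW||PE|), giving 6.9701°.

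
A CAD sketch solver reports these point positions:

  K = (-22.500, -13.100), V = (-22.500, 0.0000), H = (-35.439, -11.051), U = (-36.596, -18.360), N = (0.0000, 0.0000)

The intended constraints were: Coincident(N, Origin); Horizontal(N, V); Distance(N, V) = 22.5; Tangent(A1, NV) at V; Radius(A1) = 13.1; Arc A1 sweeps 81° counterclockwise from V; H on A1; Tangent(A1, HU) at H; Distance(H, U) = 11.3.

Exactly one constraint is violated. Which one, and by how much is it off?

Distance(H, U) = 11.3 — off by 3.90.

N = (0.00, 0.00) ✓; N.y = 0.00, V.y = 0.00 ✓; |NV| = 22.50 ✓; ∠(KV, VN) = 90.00° ✓; |KV| = 13.10 ✓; bearing(K→H) − bearing(K→V) = 81.00° ✓; |KH| = 13.10 ✓; ∠(KH, HU) = 90.00° ✓; |HU| = 7.400 ✗.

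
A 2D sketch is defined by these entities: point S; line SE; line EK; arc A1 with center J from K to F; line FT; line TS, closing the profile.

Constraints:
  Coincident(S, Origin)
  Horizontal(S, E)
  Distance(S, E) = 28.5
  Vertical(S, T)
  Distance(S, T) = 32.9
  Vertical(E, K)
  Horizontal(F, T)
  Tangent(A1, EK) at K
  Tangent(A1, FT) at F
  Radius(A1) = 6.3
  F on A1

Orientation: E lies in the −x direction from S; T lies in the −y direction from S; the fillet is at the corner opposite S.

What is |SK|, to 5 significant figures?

38.985

The virtual corner opposite S is at (-28.500, -32.900). Tangency of A1 to EK means the radius JK is perpendicular to EK and the tangent condition forces JF to be normal to FT, with radius 6.3, so the center J sits 6.3 in from both sides at J = (-22.200, -26.600). That places the tangent points at K = (-28.500, -26.600) on EK and F = (-22.200, -32.900) on FT. Then |SK| = |K − S| = 38.985.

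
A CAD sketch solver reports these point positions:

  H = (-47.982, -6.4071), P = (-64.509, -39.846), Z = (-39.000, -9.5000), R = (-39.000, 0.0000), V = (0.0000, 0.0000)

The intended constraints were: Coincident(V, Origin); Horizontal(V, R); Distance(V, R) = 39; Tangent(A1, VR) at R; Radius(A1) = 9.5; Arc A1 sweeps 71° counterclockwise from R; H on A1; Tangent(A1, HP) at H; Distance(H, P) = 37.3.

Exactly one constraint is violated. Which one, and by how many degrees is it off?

Tangent(A1, HP) at H — off by 7.30°.

V = (0.00, 0.00) ✓; V.y = 0.00, R.y = 0.00 ✓; |VR| = 39.00 ✓; ∠(ZR, RV) = 90.00° ✓; |ZR| = 9.500 ✓; bearing(Z→H) − bearing(Z→R) = 71.00° ✓; |ZH| = 9.500 ✓; ∠(ZH, HP) = 97.30° ✗; |HP| = 37.30 ✓.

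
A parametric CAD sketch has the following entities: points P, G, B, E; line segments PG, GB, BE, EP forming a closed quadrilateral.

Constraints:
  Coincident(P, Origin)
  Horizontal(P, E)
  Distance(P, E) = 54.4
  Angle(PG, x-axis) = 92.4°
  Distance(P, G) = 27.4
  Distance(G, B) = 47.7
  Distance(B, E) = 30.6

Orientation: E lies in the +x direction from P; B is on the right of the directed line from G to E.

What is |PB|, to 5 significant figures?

28.661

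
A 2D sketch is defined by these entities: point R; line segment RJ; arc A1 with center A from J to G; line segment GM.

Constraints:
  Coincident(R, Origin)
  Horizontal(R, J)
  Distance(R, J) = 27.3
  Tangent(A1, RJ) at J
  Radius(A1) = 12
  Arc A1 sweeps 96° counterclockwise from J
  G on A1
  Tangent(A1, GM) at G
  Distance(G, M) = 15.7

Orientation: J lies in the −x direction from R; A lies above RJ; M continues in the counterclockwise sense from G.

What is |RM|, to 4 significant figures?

33.51

R is at the origin; R and J share the same y with |RJ| = 27.3 and J on the −x side, so J = (-27.30, 0.000). Tangency of A1 to RJ means the radius AJ is perpendicular to RJ, so A = J + (0, 12) = (-27.30, 12.00). On A1, J sits at bearing -90° from A; a 96° counterclockwise sweep puts G at bearing 6°, so G = A + 12.0·(cos 6°, sin 6°) = (-15.37, 13.25). The tangent condition forces AG to be normal to GM, so GM runs along (−sin 6°, cos 6°); with |GM| = 15.7, M = (-17.01, 28.87). Then |RM| = |M − R| = 33.51.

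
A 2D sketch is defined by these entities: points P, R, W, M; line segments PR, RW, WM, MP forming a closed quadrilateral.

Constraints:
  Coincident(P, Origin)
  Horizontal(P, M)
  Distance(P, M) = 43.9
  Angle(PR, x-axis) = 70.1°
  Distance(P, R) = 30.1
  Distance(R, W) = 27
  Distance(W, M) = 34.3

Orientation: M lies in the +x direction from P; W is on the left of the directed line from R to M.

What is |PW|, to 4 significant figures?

49.74

Checks: |RW| = 27.00 ✓; |WM| = 34.30 ✓.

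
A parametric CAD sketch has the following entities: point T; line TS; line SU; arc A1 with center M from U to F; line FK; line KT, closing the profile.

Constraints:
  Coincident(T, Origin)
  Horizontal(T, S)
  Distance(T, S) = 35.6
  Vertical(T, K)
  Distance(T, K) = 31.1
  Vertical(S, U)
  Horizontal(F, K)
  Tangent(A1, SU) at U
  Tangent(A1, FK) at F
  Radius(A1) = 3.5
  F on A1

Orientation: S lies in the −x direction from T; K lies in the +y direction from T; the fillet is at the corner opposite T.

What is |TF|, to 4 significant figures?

44.69

T is at the origin; T and S share the same y with |TS| = 35.6 and S on the −x side, so S = (-35.60, 0.000). T and K share the same x with |TK| = 31.1 and K on the +y side, so K = (0.000, 31.10). The virtual corner opposite T is at (-35.60, 31.10). A1 meets SU tangentially, so MU is at right angles to SU and tangency of A1 to FK means the radius MF is perpendicular to FK, with radius 3.5, so the center M sits 3.5 in from both sides at M = (-32.10, 27.60). That places the tangent points at U = (-35.60, 27.60) on SU and F = (-32.10, 31.10) on FK. Then |TF| = |F − T| = 44.69.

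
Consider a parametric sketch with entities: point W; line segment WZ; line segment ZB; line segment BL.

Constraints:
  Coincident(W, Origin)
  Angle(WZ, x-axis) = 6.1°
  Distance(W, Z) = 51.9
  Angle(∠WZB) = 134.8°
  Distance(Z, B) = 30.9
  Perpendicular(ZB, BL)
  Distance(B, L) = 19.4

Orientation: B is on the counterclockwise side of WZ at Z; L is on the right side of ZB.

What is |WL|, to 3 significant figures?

87.8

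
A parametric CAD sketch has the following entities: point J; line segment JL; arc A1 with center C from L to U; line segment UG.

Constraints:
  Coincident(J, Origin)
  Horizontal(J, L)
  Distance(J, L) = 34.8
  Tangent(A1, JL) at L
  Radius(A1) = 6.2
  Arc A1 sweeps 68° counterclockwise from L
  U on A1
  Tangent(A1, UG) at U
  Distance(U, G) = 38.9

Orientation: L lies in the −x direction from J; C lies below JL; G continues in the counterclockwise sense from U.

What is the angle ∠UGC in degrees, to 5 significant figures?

9.0558°

On A1, L sits at bearing 90° from C; a 68° counterclockwise sweep puts U at bearing 158°, so U = C + 6.2·(cos 158°, sin 158°) = (-40.549, -3.8774). Tangency of A1 to UG means the radius CU is perpendicular to UG, so UG runs along (−sin 158°, cos 158°); with |UG| = 38.9, G = (-55.121, -39.945). Then cos ∠UGC = GU·GC / (|GU||GC|), giving 9.0558°.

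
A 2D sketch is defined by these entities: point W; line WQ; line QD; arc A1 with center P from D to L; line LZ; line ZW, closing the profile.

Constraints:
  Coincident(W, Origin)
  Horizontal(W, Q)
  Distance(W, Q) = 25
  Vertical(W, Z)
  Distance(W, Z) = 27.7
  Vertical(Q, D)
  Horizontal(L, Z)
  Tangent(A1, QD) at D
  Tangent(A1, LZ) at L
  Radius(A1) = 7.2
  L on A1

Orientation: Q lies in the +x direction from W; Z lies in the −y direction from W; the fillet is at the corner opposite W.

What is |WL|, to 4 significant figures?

32.93

W is at the origin; WQ is horizontal with |WQ| = 25.0 and Q on the +x side, so Q = (25.00, 0.000). WZ is vertical with |WZ| = 27.7 and Z on the −y side, so Z = (0.000, -27.70). The virtual corner opposite W is at (25.00, -27.70). Since A1 is tangent to QD there, PD ⟂ QD and since A1 is tangent to LZ there, PL ⟂ LZ, with radius 7.2, so the center P sits 7.2 in from both sides at P = (17.80, -20.50). That places the tangent points at D = (25.00, -20.50) on QD and L = (17.80, -27.70) on LZ. Then |WL| = |L − W| = 32.93.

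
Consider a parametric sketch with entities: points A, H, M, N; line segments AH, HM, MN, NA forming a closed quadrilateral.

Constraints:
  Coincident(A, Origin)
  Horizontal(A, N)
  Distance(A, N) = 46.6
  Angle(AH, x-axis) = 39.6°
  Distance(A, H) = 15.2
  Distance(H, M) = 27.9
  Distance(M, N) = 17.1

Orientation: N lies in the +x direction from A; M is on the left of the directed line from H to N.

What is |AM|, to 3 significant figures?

41.9

Checks: |HM| = 27.90 ✓; |MN| = 17.10 ✓.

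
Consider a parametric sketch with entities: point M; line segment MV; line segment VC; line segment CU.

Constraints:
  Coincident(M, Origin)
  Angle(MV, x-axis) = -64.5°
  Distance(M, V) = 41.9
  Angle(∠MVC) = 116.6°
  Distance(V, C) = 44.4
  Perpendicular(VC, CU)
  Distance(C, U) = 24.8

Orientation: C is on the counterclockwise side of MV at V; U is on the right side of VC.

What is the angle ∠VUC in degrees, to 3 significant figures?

60.8°

M is at the origin; MV runs at -64.5° with length 41.9, so V = 41.9·(cos -64.5°, sin -64.5°) = (18.0, -37.8). ∠MVC = 116.6°, so VC runs at -64.5° + (180° − 116.6°) = -1.10° from the x-axis; with |VC| = 44.4, C = V + 44.4·(cos -1.10°, sin -1.10°) = (62.4, -38.7). VC is perpendicular to CU; with |CU| = 24.8 on the right of VC, U = C + 24.8·(-0.0192, -1.00) = (62.0, -63.5). Then cos ∠VUC = UV·UC / (|UV||UC|), giving 60.8°.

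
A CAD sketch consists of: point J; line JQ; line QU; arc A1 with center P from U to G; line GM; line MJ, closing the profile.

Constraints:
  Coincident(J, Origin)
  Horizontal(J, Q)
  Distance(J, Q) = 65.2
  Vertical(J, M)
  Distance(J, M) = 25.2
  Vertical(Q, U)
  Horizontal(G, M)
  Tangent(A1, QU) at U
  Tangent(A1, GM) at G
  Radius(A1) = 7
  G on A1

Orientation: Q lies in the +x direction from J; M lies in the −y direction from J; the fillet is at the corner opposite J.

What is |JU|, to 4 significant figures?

67.69

J is at the origin; JQ is horizontal with |JQ| = 65.2 and Q on the +x side, so Q = (65.20, 0.000). J and M share the same x with |JM| = 25.2 and M on the −y side, so M = (0.000, -25.20). The virtual corner opposite J is at (65.20, -25.20). The tangent condition forces PU to be normal to QU and since A1 is tangent to GM there, PG ⟂ GM, with radius 7.0, so the center P sits 7.0 in from both sides at P = (58.20, -18.20). That places the tangent points at U = (65.20, -18.20) on QU and G = (58.20, -25.20) on GM. Then |JU| = |U − J| = 67.69.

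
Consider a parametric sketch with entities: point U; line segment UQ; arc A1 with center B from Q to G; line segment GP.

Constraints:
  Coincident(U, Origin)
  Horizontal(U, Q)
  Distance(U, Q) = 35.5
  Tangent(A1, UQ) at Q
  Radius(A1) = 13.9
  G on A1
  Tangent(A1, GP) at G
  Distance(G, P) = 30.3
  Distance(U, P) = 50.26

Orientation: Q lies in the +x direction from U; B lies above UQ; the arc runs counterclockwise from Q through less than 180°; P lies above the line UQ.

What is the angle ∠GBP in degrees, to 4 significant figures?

65.36°

Checks: |BG| = 13.90 ✓; ∠(BG, GP) = 90.00° ✓; |GP| = 30.30 ✓; |UP| = 50.26 ✓.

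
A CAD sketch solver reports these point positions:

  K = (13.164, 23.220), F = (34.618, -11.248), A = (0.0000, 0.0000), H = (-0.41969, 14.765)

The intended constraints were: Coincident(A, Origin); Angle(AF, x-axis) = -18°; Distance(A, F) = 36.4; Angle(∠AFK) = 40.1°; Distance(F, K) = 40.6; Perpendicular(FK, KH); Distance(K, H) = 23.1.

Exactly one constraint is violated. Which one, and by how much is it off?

Distance(K, H) = 23.1 — off by 7.10.

A = (0.00, 0.00) ✓; AF at -18.00° ✓; |AF| = 36.40 ✓; ∠AFK = 40.10° ✓; |FK| = 40.60 ✓; ∠(FK, KH) = 90.00° ✓; |KH| = 16.00 ✗.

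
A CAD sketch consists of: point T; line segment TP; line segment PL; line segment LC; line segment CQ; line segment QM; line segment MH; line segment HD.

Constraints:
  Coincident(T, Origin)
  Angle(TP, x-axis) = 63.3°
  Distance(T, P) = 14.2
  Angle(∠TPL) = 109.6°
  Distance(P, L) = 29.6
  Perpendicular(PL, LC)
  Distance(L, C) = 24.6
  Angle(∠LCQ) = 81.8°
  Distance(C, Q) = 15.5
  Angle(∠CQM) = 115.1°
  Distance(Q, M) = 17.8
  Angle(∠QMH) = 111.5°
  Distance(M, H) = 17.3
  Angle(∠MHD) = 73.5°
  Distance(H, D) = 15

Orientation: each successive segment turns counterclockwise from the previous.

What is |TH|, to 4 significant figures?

33.21

∠CQM = 115.1° gives QM at 26.80° from the x-axis; with |QM| = 17.8, M = (-3.769, 15.55). ∠QMH = 111.5° gives MH at 95.30° from the x-axis; with |MH| = 17.3, H = (-5.367, 32.78). Then |TH| = |H − T| = 33.21.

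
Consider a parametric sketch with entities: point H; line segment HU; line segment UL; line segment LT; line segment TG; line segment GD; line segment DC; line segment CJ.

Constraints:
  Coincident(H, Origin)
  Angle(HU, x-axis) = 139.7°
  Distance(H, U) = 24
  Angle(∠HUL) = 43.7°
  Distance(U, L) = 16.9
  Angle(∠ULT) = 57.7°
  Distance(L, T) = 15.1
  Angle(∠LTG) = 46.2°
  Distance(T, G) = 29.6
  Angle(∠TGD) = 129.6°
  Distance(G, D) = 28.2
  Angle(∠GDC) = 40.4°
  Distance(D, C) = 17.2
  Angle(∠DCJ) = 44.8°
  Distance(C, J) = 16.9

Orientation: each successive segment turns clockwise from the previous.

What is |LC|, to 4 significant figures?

21.66

∠TGD = 129.6° gives GD at 56.90° from the x-axis; with |GD| = 28.2, D = (-2.134, 55.19). ∠GDC = 40.4° gives DC at -82.70° from the x-axis; with |DC| = 17.2, C = (0.05194, 38.13). Then |LC| = |C − L| = 21.66.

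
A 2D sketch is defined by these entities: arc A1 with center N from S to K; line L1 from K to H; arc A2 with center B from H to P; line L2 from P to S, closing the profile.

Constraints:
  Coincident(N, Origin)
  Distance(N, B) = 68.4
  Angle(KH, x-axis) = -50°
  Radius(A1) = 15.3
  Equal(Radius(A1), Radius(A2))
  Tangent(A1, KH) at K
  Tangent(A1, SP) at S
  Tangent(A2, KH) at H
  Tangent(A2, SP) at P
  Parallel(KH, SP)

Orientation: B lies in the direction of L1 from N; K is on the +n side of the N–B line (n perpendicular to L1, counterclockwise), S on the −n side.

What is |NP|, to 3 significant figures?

70.1

Tangency of A1 to both parallel lines with radius 15.3 puts K and S at N ± 15.3·n: K = (11.7, 9.83), S = (-11.7, -9.83). Equal radii place H and P the same way about B: H = B + 15.3·n = (55.7, -42.6), P = B − 15.3·n = (32.2, -62.2). Then |NP| = |P − N| = 70.1.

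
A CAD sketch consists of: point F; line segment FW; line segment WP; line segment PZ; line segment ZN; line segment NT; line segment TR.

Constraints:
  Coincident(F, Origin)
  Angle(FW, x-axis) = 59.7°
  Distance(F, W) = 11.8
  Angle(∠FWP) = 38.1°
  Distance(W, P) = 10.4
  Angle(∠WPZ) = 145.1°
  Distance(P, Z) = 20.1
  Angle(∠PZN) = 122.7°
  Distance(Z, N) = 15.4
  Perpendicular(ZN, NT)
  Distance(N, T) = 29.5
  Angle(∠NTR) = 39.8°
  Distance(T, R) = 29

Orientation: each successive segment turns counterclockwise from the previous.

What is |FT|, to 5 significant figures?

22.290

F is at the origin; FW runs at 59.7° with length 11.8, so W = (5.9534, 10.188). ∠FWP = 38.1° gives WP at -158.40° from the x-axis; with |WP| = 10.4, P = (-3.7162, 6.3596). ∠WPZ = 145.1° gives PZ at -123.50° from the x-axis; with |PZ| = 20.1, Z = (-14.810, -10.402). ∠PZN = 122.7° gives ZN at -66.200° from the x-axis; with |ZN| = 15.4, N = (-8.5956, -24.492). ZN is perpendicular to NT, so NT runs at 23.800°; with |NT| = 29.5, T = (18.396, -12.587). Then |FT| = |T − F| = 22.290.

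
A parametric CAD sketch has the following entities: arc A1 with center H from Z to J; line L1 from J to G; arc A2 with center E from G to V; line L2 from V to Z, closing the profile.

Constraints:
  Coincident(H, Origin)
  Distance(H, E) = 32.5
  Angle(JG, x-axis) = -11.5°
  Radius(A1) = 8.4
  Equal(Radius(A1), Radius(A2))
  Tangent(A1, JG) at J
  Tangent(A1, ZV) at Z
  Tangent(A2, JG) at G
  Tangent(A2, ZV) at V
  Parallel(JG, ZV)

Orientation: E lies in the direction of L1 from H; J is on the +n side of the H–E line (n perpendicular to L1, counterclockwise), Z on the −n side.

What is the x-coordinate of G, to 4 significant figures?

33.52

Tangency of A1 to both parallel lines with radius 8.4 puts J and Z at H ± 8.4·n: J = (1.675, 8.231), Z = (-1.675, -8.231). Equal radii place G and V the same way about E: G = E + 8.4·n = (33.52, 1.752), V = E − 8.4·n = (30.17, -14.71). So G.x = 33.52.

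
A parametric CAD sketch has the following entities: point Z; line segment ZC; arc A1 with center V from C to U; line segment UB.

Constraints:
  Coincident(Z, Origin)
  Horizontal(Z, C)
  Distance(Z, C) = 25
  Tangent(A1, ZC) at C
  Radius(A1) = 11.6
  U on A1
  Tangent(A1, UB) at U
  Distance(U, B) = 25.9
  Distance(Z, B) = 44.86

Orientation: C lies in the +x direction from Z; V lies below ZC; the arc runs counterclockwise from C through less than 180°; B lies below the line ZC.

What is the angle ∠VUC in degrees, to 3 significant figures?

37.1°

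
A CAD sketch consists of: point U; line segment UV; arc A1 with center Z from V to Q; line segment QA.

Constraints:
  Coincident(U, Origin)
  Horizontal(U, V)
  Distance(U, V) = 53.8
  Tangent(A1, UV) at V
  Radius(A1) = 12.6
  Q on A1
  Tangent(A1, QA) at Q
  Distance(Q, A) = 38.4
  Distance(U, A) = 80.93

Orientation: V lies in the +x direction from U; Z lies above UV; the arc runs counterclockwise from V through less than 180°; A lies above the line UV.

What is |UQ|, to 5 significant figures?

67.790

Checks: ∠(ZV, VU) = 90.00° ✓; |ZV| = 12.60 ✓; |ZQ| = 12.60 ✓; ∠(ZQ, QA) = 90.00° ✓; |QA| = 38.40 ✓; |UA| = 80.93 ✓.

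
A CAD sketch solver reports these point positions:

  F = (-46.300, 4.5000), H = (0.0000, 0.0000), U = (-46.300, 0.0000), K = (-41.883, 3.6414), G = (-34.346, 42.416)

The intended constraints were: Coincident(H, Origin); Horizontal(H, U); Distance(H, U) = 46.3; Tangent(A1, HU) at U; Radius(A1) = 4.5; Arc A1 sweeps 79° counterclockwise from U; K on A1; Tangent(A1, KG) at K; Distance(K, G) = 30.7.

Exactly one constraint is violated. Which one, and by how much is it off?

Distance(K, G) = 30.7 — off by 8.80.

H = (0.00, 0.00) ✓; H.y = 0.00, U.y = 0.00 ✓; |HU| = 46.30 ✓; ∠(FU, UH) = 90.00° ✓; |FU| = 4.500 ✓; bearing(F→K) − bearing(F→U) = 79.00° ✓; |FK| = 4.500 ✓; ∠(FK, KG) = 90.00° ✓; |KG| = 39.50 ✗.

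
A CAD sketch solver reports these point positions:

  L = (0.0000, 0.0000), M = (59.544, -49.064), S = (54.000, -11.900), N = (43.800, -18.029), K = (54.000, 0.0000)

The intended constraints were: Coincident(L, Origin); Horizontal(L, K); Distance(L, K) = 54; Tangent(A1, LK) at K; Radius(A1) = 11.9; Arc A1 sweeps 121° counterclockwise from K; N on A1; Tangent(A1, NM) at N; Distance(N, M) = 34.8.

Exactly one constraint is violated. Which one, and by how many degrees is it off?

Tangent(A1, NM) at N — off by 4.10°.

L = (0.00, 0.00) ✓; L.y = 0.00, K.y = 0.00 ✓; |LK| = 54.00 ✓; ∠(SK, KL) = 90.00° ✓; |SK| = 11.90 ✓; bearing(S→N) − bearing(S→K) = 121.0° ✓; |SN| = 11.90 ✓; ∠(SN, NM) = 94.10° ✗; |NM| = 34.80 ✓.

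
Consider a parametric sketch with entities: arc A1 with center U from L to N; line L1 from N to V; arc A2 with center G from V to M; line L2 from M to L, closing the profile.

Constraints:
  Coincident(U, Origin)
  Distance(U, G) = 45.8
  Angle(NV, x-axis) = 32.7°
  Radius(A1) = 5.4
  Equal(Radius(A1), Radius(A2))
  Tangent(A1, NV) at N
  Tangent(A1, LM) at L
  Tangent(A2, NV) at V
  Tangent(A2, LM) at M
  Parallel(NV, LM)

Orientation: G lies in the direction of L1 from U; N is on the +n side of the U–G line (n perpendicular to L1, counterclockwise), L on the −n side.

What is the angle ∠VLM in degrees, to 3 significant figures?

13.3°

Tangency of A1 to both parallel lines with radius 5.4 puts N and L at U ± 5.4·n: N = (-2.92, 4.54), L = (2.92, -4.54). Equal radii place V and M the same way about G: V = G + 5.4·n = (35.6, 29.3), M = G − 5.4·n = (41.5, 20.2). Then cos ∠VLM = LV·LM / (|LV||LM|), giving 13.3°.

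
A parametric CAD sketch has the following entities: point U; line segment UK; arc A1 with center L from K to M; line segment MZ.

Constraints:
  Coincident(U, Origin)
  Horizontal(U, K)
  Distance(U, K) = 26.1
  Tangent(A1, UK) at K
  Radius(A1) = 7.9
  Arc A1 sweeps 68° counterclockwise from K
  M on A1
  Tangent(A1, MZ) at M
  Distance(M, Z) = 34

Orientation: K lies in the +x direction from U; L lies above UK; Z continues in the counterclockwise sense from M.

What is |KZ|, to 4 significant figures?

41.62

On A1, K sits at bearing -90° from L; a 68° counterclockwise sweep puts M at bearing -22°, so M = L + 7.9·(cos -22°, sin -22°) = (33.42, 4.941). Tangency of A1 to MZ means the radius LM is perpendicular to MZ, so MZ runs along (−sin -22°, cos -22°); with |MZ| = 34.0, Z = (46.16, 36.46). Then |KZ| = |Z − K| = 41.62.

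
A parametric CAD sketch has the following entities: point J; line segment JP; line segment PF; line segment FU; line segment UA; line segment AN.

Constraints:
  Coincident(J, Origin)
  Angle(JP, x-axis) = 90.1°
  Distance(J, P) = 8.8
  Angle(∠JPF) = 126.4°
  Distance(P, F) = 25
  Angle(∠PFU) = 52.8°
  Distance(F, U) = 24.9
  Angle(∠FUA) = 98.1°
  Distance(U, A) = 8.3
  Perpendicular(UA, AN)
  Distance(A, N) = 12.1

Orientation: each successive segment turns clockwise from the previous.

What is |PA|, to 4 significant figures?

16.02

J is at the origin; JP runs at 90.1° with length 8.8, so P = (-0.01536, 8.800). ∠JPF = 126.4° gives PF at 36.50° from the x-axis; with |PF| = 25.0, F = (20.08, 23.67). ∠PFU = 52.8° gives FU at -90.70° from the x-axis; with |FU| = 24.9, U = (19.78, -1.228). ∠FUA = 98.1° gives UA at -172.6° from the x-axis; with |UA| = 8.3, A = (11.55, -2.297). Then |PA| = |A − P| = 16.02.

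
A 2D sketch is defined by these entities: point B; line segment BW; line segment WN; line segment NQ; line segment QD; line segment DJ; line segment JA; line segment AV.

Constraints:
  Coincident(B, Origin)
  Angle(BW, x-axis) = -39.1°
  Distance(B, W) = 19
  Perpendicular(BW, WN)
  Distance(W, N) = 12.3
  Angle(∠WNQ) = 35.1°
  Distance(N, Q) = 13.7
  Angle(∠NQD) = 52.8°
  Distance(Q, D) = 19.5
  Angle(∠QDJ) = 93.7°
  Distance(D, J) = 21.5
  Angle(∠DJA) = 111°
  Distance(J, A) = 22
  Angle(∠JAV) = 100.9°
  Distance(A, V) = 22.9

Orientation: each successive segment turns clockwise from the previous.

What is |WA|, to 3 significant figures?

32.8

B is at the origin; BW runs at -39.1° with length 19.0, so W = (14.7, -12.0). BW ⟂ WN, so WN runs at -129°; with |WN| = 12.3, N = (6.99, -21.5). ∠WNQ = 35.1° gives NQ at 86.0° from the x-axis; with |NQ| = 13.7, Q = (7.94, -7.86). ∠NQD = 52.8° gives QD at -41.2° from the x-axis; with |QD| = 19.5, D = (22.6, -20.7). ∠QDJ = 93.7° gives DJ at -127° from the x-axis; with |DJ| = 21.5, J = (9.53, -37.8). ∠DJA = 111.0° gives JA at 164° from the x-axis; with |JA| = 22.0, A = (-11.6, -31.5). Then |WA| = |A − W| = 32.8.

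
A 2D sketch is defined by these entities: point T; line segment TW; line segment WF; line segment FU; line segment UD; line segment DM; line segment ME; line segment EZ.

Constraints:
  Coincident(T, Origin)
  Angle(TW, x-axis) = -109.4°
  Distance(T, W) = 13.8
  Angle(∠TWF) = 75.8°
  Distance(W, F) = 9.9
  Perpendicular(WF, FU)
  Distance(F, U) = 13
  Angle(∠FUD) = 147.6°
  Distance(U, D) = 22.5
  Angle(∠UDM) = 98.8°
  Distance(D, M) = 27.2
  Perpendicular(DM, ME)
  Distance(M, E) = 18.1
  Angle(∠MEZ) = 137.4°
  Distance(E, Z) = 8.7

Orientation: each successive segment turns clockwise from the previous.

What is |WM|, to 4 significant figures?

34.34

T is at the origin; TW runs at -109.4° with length 13.8, so W = (-4.584, -13.02). ∠TWF = 75.8° gives WF at 146.4° from the x-axis; with |WF| = 9.9, F = (-12.83, -7.538). WF is perpendicular to FU, so FU runs at 56.40°; with |FU| = 13.0, U = (-5.636, 3.290). ∠FUD = 147.6° gives UD at 24.00° from the x-axis; with |UD| = 22.5, D = (14.92, 12.44). ∠UDM = 98.8° gives DM at -57.20° from the x-axis; with |DM| = 27.2, M = (29.65, -10.42). Then |WM| = |M − W| = 34.34.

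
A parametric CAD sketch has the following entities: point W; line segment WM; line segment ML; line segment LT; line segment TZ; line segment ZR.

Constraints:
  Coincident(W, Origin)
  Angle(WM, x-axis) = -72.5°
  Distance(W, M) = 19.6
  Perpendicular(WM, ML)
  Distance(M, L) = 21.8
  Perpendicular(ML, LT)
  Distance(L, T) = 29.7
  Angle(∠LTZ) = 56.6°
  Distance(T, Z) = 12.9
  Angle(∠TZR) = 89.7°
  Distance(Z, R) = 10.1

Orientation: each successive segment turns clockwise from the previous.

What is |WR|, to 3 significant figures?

17.5

W is at the origin; WM runs at -72.5° with length 19.6, so M = (5.89, -18.7). WM is perpendicular to ML, so ML runs at -162°; with |ML| = 21.8, L = (-14.9, -25.2). ML ⟂ LT, so LT runs at 108°; with |LT| = 29.7, T = (-23.8, 3.08). ∠LTZ = 56.6° gives TZ at -15.9° from the x-axis; with |TZ| = 12.9, Z = (-11.4, -0.457). ∠TZR = 89.7° gives ZR at -106° from the x-axis; with |ZR| = 10.1, R = (-14.2, -10.2). Then |WR| = |R − W| = 17.5.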